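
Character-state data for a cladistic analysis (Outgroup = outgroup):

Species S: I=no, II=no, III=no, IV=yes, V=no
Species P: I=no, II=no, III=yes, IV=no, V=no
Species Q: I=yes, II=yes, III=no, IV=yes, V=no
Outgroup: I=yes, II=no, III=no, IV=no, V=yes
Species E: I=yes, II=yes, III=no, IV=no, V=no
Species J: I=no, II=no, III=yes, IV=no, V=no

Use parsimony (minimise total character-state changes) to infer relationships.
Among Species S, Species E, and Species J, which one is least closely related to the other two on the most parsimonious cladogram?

Species E

Character polarity is set by the outgroup: the derived state is whichever differs from the outgroup's state, so for I, V the derived state is 'no', and for the remaining characters it is 'yes'.
I: derived state 'no' in Species J, Species P, and Species S only — synapomorphy for {Species J, Species P, Species S}.
II (derived state 'yes') is shared by Species E and Species Q — a synapomorphy uniting that clade.
III: derived state 'yes' in Species J and Species P only — synapomorphy for {Species J, Species P}.
IV (state 'yes') occurs in Species Q and Species S but conflicts with the nesting implied by the other characters — most parsimoniously interpreted as homoplasy.
V (derived state 'no') is shared by all ingroup taxa — unites the whole ingroup.
Most parsimonious ingroup topology: ((Species Q,Species E),((Species P,Species J),Species S)).
Species J and Species S share a more recent common ancestor with each other than either does with Species E, so Species E is the least closely related of the three.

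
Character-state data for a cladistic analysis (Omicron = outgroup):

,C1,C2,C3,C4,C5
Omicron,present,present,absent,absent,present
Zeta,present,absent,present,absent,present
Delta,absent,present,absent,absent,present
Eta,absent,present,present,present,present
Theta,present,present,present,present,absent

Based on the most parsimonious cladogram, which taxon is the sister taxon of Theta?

Eta

Character polarity is set by the outgroup: the derived state is whichever differs from the outgroup's state, so for C1, C2, C5 the derived state is 'absent', and for the remaining characters it is 'present'.
C1 groups Delta and Eta, which is incompatible with the clades supported by the remaining characters; treating it as convergent (homoplasy) costs fewer steps than any alternative tree.
C2 (derived state 'absent') is unique to Zeta (autapomorphy; uninformative for grouping).
Only Eta, Theta, and Zeta show the derived state 'present' for C3, supporting them as a clade.
C4 (derived state 'present') is shared by Eta and Theta — a synapomorphy uniting that clade.
C5: derived state 'absent' in Theta only — an autapomorphy, so it tells us nothing about relationships among taxa.
Most parsimonious ingroup topology: ((Zeta,(Eta,Theta)),Delta).
Theta and Eta form a cherry on this tree, so they are sister taxa.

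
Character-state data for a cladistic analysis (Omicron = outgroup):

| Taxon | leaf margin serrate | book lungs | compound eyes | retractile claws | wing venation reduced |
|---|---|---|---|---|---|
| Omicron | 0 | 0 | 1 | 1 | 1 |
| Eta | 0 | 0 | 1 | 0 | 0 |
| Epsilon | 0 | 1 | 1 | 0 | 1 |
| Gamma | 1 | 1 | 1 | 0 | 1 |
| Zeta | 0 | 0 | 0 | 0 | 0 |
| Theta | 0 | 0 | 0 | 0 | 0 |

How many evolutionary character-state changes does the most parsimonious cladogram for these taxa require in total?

5

Character polarity is set by the outgroup: the derived state is whichever differs from the outgroup's state, so for compound eyes, retractile claws, wing venation reduced the derived state is '0', and for the remaining characters it is '1'.
leaf margin serrate (derived state '1') is unique to Gamma (autapomorphy; uninformative for grouping).
Only Epsilon and Gamma show the derived state '1' for book lungs, supporting them as a clade.
compound eyes: derived state '0' in Theta and Zeta only — synapomorphy for {Theta, Zeta}.
All ingroup taxa share the derived state '0' for retractile claws; it defines the ingroup but does not resolve relationships within it.
wing venation reduced (derived state '0') is shared by Eta, Theta, and Zeta — a synapomorphy uniting that clade.
Most parsimonious ingroup topology: ((Eta,(Zeta,Theta)),(Epsilon,Gamma)).
Changes per character on this tree: leaf margin serrate: 1; book lungs: 1; compound eyes: 1; retractile claws: 1; wing venation reduced: 1.
Total = 5.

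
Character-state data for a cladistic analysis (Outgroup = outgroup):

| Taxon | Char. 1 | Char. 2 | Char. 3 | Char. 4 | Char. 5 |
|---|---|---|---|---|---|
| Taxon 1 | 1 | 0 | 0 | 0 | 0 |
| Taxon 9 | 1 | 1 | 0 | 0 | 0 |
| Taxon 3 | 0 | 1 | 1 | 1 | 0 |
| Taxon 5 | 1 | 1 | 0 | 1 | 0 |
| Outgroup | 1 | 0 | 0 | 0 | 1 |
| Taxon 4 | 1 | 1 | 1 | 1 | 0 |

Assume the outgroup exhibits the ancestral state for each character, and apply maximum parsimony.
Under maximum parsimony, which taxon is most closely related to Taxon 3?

Character polarity is set by the outgroup: the derived state is whichever differs from the outgroup's state, so for Char. 1, Char. 5 the derived state is '0', and for the remaining characters it is '1'.
Char. 1: derived state '0' in Taxon 3 only — an autapomorphy, so it tells us nothing about relationships among taxa.
Only Taxon 3, Taxon 4, Taxon 5, and Taxon 9 show the derived state '1' for Char. 2, supporting them as a clade.
Char. 3 (derived state '1') is shared by Taxon 3 and Taxon 4 — a synapomorphy uniting that clade.
Char. 4: derived state '1' in Taxon 3, Taxon 4, and Taxon 5 only — synapomorphy for {Taxon 3, Taxon 4, Taxon 5}.
All ingroup taxa share the derived state '0' for Char. 5; it defines the ingroup but does not resolve relationships within it.
Most parsimonious ingroup topology: ((Taxon 9,((Taxon 3,Taxon 4),Taxon 5)),Taxon 1).
Taxon 3 and Taxon 4 form a cherry on this tree, so they are sister taxa.

Taxon 4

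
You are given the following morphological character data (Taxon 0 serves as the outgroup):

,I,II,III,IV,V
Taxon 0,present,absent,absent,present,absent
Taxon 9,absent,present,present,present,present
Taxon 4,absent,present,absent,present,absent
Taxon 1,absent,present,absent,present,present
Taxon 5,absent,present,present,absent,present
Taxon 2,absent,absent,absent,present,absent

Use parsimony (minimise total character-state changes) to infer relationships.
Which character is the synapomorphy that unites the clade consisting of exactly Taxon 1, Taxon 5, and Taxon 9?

Character polarity is set by the outgroup: the derived state is whichever differs from the outgroup's state, so for I, IV the derived state is 'absent', and for the remaining characters it is 'present'.
All ingroup taxa share the derived state 'absent' for I; it defines the ingroup but does not resolve relationships within it.
II: derived state 'present' in Taxon 1, Taxon 4, Taxon 5, and Taxon 9 only — synapomorphy for {Taxon 1, Taxon 4, Taxon 5, Taxon 9}.
Only Taxon 5 and Taxon 9 show the derived state 'present' for III, supporting them as a clade.
IV: derived state 'absent' in Taxon 5 only — an autapomorphy, so it tells us nothing about relationships among taxa.
V: derived state 'present' in Taxon 1, Taxon 5, and Taxon 9 only — synapomorphy for {Taxon 1, Taxon 5, Taxon 9}.
Most parsimonious ingroup topology: ((((Taxon 9,Taxon 5),Taxon 1),Taxon 4),Taxon 2).
The clade {Taxon 1, Taxon 5, Taxon 9} is supported by V: its derived state 'present' occurs in exactly those taxa and in no other taxon (including the outgroup).

V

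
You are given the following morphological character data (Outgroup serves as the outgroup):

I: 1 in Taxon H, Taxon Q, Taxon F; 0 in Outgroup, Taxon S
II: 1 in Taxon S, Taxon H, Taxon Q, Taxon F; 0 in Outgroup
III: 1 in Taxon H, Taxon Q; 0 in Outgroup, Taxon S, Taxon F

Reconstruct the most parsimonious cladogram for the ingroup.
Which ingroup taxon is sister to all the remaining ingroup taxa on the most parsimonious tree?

The outgroup has state '0' for every character, so '1' is the derived state throughout.
Only Taxon F, Taxon H, and Taxon Q show the derived state '1' for I, supporting them as a clade.
All ingroup taxa share the derived state '1' for II; it defines the ingroup but does not resolve relationships within it.
III: derived state '1' in Taxon H and Taxon Q only — synapomorphy for {Taxon H, Taxon Q}.
Most parsimonious ingroup topology: (Taxon S,(Taxon F,(Taxon Q,Taxon H))).
Taxon S is sister to the clade containing all other ingroup taxa, so it is the earliest-diverging (most basal) ingroup lineage.

Taxon S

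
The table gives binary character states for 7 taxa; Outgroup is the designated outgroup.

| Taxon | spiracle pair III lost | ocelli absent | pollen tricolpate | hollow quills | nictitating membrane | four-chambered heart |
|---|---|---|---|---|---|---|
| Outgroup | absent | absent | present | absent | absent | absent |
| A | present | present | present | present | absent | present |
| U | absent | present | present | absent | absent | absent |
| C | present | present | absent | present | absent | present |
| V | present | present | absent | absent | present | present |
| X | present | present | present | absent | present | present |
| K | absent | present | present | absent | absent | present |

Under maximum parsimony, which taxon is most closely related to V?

X

Character polarity is set by the outgroup: the derived state is whichever differs from the outgroup's state, so for pollen tricolpate the derived state is 'absent', and for the remaining characters it is 'present'.
spiracle pair III lost: derived state 'present' in A, C, V, and X only — synapomorphy for {A, C, V, X}.
All ingroup taxa share the derived state 'present' for ocelli absent; it defines the ingroup but does not resolve relationships within it.
pollen tricolpate (state 'absent') occurs in C and V but conflicts with the nesting implied by the other characters — most parsimoniously interpreted as homoplasy.
hollow quills (derived state 'present') is shared by A and C — a synapomorphy uniting that clade.
nictitating membrane (derived state 'present') is shared by V and X — a synapomorphy uniting that clade.
four-chambered heart (derived state 'present') is shared by A, C, K, V, and X — a synapomorphy uniting that clade.
Most parsimonious ingroup topology: ((((A,C),(V,X)),K),U).
V and X form a cherry on this tree, so they are sister taxa.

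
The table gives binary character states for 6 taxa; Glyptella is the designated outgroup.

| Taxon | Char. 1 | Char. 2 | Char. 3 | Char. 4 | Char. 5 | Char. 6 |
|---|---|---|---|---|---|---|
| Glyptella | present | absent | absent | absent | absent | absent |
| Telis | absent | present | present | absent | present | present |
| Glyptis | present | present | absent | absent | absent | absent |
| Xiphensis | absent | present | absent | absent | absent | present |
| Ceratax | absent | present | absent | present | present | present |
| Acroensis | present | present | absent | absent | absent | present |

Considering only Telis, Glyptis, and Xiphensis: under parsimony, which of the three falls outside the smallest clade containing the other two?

Glyptis

Character polarity is set by the outgroup: the derived state is whichever differs from the outgroup's state, so for Char. 1 the derived state is 'absent', and for the remaining characters it is 'present'.
Only Ceratax, Telis, and Xiphensis show the derived state 'absent' for Char. 1, supporting them as a clade.
All ingroup taxa share the derived state 'present' for Char. 2; it defines the ingroup but does not resolve relationships within it.
Char. 3: derived state 'present' in Telis only — an autapomorphy, so it tells us nothing about relationships among taxa.
Char. 4: derived state 'present' in Ceratax only — an autapomorphy, so it tells us nothing about relationships among taxa.
Char. 5 (derived state 'present') is shared by Ceratax and Telis — a synapomorphy uniting that clade.
Char. 6 (derived state 'present') is shared by Acroensis, Ceratax, Telis, and Xiphensis — a synapomorphy uniting that clade.
Most parsimonious ingroup topology: ((((Telis,Ceratax),Xiphensis),Acroensis),Glyptis).
Xiphensis and Telis share a more recent common ancestor with each other than either does with Glyptis, so Glyptis is the least closely related of the three.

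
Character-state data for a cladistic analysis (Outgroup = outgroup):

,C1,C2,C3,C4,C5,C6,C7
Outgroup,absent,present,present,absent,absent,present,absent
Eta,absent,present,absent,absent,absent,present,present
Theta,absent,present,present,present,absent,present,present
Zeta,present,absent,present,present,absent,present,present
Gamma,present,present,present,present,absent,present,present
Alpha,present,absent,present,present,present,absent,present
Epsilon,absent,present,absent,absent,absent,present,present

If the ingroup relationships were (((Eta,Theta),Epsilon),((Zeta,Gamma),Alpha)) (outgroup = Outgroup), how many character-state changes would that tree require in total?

10

Map each character onto (((Eta,Theta),Epsilon),((Zeta,Gamma),Alpha)) (rooted by Outgroup) and count the minimum state changes it requires (Fitch parsimony):
C1: 1; C2: 2; C3: 2; C4: 2; C5: 1; C6: 1; C7: 1.
Total tree length = 10.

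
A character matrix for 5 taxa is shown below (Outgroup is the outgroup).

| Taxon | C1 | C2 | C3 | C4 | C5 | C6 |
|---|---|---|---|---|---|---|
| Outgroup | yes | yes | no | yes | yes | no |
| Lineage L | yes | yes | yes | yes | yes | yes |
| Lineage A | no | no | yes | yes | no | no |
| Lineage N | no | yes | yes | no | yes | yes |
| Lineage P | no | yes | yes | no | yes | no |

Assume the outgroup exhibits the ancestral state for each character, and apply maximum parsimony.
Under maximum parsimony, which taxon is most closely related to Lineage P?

Lineage N

Character polarity is set by the outgroup: the derived state is whichever differs from the outgroup's state, so for C1, C2, C4, C5 the derived state is 'no', and for the remaining characters it is 'yes'.
C1 (derived state 'no') is shared by Lineage A, Lineage N, and Lineage P — a synapomorphy uniting that clade.
C2: derived state 'no' in Lineage A only — an autapomorphy, so it tells us nothing about relationships among taxa.
All ingroup taxa share the derived state 'yes' for C3; it defines the ingroup but does not resolve relationships within it.
Only Lineage N and Lineage P show the derived state 'no' for C4, supporting them as a clade.
C5 (derived state 'no') is unique to Lineage A (autapomorphy; uninformative for grouping).
C6 groups Lineage L and Lineage N, which is incompatible with the clades supported by the remaining characters; treating it as convergent (homoplasy) costs fewer steps than any alternative tree.
Most parsimonious ingroup topology: (Lineage L,(Lineage A,(Lineage N,Lineage P))).
Lineage P and Lineage N form a cherry on this tree, so they are sister taxa.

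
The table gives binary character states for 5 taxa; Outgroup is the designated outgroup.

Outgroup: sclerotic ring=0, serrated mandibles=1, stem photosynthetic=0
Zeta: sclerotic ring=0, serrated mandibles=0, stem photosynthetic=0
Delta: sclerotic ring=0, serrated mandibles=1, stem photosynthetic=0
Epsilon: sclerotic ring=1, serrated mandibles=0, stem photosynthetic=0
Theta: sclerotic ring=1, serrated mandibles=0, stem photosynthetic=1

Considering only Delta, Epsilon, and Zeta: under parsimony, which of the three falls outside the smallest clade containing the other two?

Delta

Character polarity is set by the outgroup: the derived state is whichever differs from the outgroup's state, so for serrated mandibles the derived state is '0', and for the remaining characters it is '1'.
Only Epsilon and Theta show the derived state '1' for sclerotic ring, supporting them as a clade.
serrated mandibles: derived state '0' in Epsilon, Theta, and Zeta only — synapomorphy for {Epsilon, Theta, Zeta}.
stem photosynthetic: derived state '1' in Theta only — an autapomorphy, so it tells us nothing about relationships among taxa.
Most parsimonious ingroup topology: ((Zeta,(Epsilon,Theta)),Delta).
Zeta and Epsilon share a more recent common ancestor with each other than either does with Delta, so Delta is the least closely related of the three.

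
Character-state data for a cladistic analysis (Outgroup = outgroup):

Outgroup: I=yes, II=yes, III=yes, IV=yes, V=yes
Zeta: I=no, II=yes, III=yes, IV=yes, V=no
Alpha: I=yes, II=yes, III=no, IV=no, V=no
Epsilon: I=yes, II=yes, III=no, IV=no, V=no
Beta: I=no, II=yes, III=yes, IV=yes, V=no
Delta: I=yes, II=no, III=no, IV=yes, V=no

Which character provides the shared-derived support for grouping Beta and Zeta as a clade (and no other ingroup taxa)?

I

The outgroup has state 'yes' for every character, so 'no' is the derived state throughout.
I (derived state 'no') is shared by Beta and Zeta — a synapomorphy uniting that clade.
II: derived state 'no' in Delta only — an autapomorphy, so it tells us nothing about relationships among taxa.
III: derived state 'no' in Alpha, Delta, and Epsilon only — synapomorphy for {Alpha, Delta, Epsilon}.
Only Alpha and Epsilon show the derived state 'no' for IV, supporting them as a clade.
V (derived state 'no') is shared by all ingroup taxa — unites the whole ingroup.
Most parsimonious ingroup topology: ((Zeta,Beta),((Alpha,Epsilon),Delta)).
The clade {Beta, Zeta} is supported by I: its derived state 'no' occurs in exactly those taxa and in no other taxon (including the outgroup).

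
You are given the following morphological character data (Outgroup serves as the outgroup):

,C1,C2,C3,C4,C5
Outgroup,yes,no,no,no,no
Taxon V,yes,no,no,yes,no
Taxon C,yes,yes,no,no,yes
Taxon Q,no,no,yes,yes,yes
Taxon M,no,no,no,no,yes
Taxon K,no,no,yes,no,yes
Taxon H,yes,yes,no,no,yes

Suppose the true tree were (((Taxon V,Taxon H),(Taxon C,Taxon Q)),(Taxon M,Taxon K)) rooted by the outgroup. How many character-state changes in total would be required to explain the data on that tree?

10

Map each character onto (((Taxon V,Taxon H),(Taxon C,Taxon Q)),(Taxon M,Taxon K)) (rooted by Outgroup) and count the minimum state changes it requires (Fitch parsimony):
C1: 2; C2: 2; C3: 2; C4: 2; C5: 2.
Total tree length = 10.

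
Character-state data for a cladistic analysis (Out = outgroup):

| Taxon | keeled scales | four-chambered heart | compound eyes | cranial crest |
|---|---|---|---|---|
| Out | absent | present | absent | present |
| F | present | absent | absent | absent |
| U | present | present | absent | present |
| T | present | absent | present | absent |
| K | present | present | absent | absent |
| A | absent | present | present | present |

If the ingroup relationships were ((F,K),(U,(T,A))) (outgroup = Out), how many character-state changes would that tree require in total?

7

Map each character onto ((F,K),(U,(T,A))) (rooted by Out) and count the minimum state changes it requires (Fitch parsimony):
keeled scales: 2; four-chambered heart: 2; compound eyes: 1; cranial crest: 2.
Total tree length = 7.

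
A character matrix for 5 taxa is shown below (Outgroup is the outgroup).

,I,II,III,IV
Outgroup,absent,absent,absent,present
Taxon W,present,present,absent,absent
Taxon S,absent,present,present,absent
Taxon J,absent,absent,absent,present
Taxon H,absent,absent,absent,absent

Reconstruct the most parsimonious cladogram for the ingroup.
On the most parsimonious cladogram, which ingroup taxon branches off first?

Character polarity is set by the outgroup: the derived state is whichever differs from the outgroup's state, so for IV the derived state is 'absent', and for the remaining characters it is 'present'.
I: derived state 'present' in Taxon W only — an autapomorphy, so it tells us nothing about relationships among taxa.
II: derived state 'present' in Taxon S and Taxon W only — synapomorphy for {Taxon S, Taxon W}.
III (derived state 'present') is unique to Taxon S (autapomorphy; uninformative for grouping).
IV: derived state 'absent' in Taxon H, Taxon S, and Taxon W only — synapomorphy for {Taxon H, Taxon S, Taxon W}.
Most parsimonious ingroup topology: (((Taxon W,Taxon S),Taxon H),Taxon J).
Taxon J is sister to the clade containing all other ingroup taxa, so it is the earliest-diverging (most basal) ingroup lineage.

Taxon J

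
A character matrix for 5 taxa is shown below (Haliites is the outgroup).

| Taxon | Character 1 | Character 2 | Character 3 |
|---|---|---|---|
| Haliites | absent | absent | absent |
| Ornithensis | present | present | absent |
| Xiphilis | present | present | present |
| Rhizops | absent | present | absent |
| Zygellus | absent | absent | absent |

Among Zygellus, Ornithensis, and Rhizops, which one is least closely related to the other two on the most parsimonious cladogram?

The outgroup has state 'absent' for every character, so 'present' is the derived state throughout.
Only Ornithensis and Xiphilis show the derived state 'present' for Character 1, supporting them as a clade.
Character 2: derived state 'present' in Ornithensis, Rhizops, and Xiphilis only — synapomorphy for {Ornithensis, Rhizops, Xiphilis}.
Character 3: derived state 'present' in Xiphilis only — an autapomorphy, so it tells us nothing about relationships among taxa.
Most parsimonious ingroup topology: (((Ornithensis,Xiphilis),Rhizops),Zygellus).
Ornithensis and Rhizops share a more recent common ancestor with each other than either does with Zygellus, so Zygellus is the least closely related of the three.

Zygellus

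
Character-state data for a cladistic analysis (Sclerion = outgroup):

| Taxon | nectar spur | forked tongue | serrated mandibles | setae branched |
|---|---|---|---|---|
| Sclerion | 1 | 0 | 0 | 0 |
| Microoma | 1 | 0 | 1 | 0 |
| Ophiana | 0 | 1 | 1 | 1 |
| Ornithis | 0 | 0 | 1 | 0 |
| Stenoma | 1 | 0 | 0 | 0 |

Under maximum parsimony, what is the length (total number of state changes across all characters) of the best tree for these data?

Character polarity is set by the outgroup: the derived state is whichever differs from the outgroup's state, so for nectar spur the derived state is '0', and for the remaining characters it is '1'.
nectar spur: derived state '0' in Ophiana and Ornithis only — synapomorphy for {Ophiana, Ornithis}.
forked tongue (derived state '1') is unique to Ophiana (autapomorphy; uninformative for grouping).
serrated mandibles: derived state '1' in Microoma, Ophiana, and Ornithis only — synapomorphy for {Microoma, Ophiana, Ornithis}.
setae branched: derived state '1' in Ophiana only — an autapomorphy, so it tells us nothing about relationships among taxa.
Most parsimonious ingroup topology: ((Microoma,(Ophiana,Ornithis)),Stenoma).
Changes per character on this tree: nectar spur: 1; forked tongue: 1; serrated mandibles: 1; setae branched: 1.
Total = 4.

4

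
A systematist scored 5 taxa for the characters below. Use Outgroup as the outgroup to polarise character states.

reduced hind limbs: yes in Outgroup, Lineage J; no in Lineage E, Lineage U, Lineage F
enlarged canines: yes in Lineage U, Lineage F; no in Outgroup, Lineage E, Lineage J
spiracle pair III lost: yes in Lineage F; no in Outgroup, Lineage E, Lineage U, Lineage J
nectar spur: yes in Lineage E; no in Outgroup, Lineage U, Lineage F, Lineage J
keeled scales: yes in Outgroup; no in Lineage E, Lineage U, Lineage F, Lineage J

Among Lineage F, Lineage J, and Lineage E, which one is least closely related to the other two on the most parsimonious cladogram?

Character polarity is set by the outgroup: the derived state is whichever differs from the outgroup's state, so for reduced hind limbs, keeled scales the derived state is 'no', and for the remaining characters it is 'yes'.
Only Lineage E, Lineage F, and Lineage U show the derived state 'no' for reduced hind limbs, supporting them as a clade.
enlarged canines (derived state 'yes') is shared by Lineage F and Lineage U — a synapomorphy uniting that clade.
spiracle pair III lost (derived state 'yes') is unique to Lineage F (autapomorphy; uninformative for grouping).
nectar spur: derived state 'yes' in Lineage E only — an autapomorphy, so it tells us nothing about relationships among taxa.
keeled scales (derived state 'no') is shared by all ingroup taxa — unites the whole ingroup.
Most parsimonious ingroup topology: ((Lineage E,(Lineage U,Lineage F)),Lineage J).
Lineage F and Lineage E share a more recent common ancestor with each other than either does with Lineage J, so Lineage J is the least closely related of the three.

Lineage J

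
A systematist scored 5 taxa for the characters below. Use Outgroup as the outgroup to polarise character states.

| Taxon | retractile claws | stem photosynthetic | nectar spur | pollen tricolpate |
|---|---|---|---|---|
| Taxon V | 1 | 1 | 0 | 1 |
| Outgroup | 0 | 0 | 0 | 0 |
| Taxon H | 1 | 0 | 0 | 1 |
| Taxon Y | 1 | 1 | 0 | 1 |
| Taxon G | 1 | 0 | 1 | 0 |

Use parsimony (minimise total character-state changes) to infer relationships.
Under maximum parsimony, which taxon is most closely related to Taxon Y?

Taxon V

The outgroup has state '0' for every character, so '1' is the derived state throughout.
retractile claws (derived state '1') is shared by all ingroup taxa — unites the whole ingroup.
stem photosynthetic (derived state '1') is shared by Taxon V and Taxon Y — a synapomorphy uniting that clade.
nectar spur: derived state '1' in Taxon G only — an autapomorphy, so it tells us nothing about relationships among taxa.
pollen tricolpate: derived state '1' in Taxon H, Taxon V, and Taxon Y only — synapomorphy for {Taxon H, Taxon V, Taxon Y}.
Most parsimonious ingroup topology: (((Taxon V,Taxon Y),Taxon H),Taxon G).
Taxon Y and Taxon V form a cherry on this tree, so they are sister taxa.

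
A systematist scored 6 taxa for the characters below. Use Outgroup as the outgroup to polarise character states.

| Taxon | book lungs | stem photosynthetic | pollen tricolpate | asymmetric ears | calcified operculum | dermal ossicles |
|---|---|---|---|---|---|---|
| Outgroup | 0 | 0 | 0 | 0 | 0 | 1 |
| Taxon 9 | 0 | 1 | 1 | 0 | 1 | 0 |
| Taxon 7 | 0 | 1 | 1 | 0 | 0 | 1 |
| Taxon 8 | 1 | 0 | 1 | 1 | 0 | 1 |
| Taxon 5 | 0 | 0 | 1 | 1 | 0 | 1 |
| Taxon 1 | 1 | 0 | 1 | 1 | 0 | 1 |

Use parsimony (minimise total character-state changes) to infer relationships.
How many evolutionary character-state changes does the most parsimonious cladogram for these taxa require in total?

Character polarity is set by the outgroup: the derived state is whichever differs from the outgroup's state, so for dermal ossicles the derived state is '0', and for the remaining characters it is '1'.
book lungs (derived state '1') is shared by Taxon 1 and Taxon 8 — a synapomorphy uniting that clade.
stem photosynthetic: derived state '1' in Taxon 7 and Taxon 9 only — synapomorphy for {Taxon 7, Taxon 9}.
All ingroup taxa share the derived state '1' for pollen tricolpate; it defines the ingroup but does not resolve relationships within it.
asymmetric ears: derived state '1' in Taxon 1, Taxon 5, and Taxon 8 only — synapomorphy for {Taxon 1, Taxon 5, Taxon 8}.
calcified operculum (derived state '1') is unique to Taxon 9 (autapomorphy; uninformative for grouping).
dermal ossicles: derived state '0' in Taxon 9 only — an autapomorphy, so it tells us nothing about relationships among taxa.
Most parsimonious ingroup topology: ((Taxon 9,Taxon 7),((Taxon 8,Taxon 1),Taxon 5)).
Changes per character on this tree: book lungs: 1; stem photosynthetic: 1; pollen tricolpate: 1; asymmetric ears: 1; calcified operculum: 1; dermal ossicles: 1.
Total = 6.

6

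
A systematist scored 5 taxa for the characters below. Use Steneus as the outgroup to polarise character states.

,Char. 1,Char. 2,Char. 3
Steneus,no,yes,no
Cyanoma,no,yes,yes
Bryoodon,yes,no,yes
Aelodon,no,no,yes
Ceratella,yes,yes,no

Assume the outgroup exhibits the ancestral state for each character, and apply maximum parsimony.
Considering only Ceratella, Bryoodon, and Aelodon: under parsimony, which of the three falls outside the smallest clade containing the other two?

Ceratella

Character polarity is set by the outgroup: the derived state is whichever differs from the outgroup's state, so for Char. 2 the derived state is 'no', and for the remaining characters it is 'yes'.
Char. 1 (state 'yes') occurs in Bryoodon and Ceratella but conflicts with the nesting implied by the other characters — most parsimoniously interpreted as homoplasy.
Only Aelodon and Bryoodon show the derived state 'no' for Char. 2, supporting them as a clade.
Char. 3 (derived state 'yes') is shared by Aelodon, Bryoodon, and Cyanoma — a synapomorphy uniting that clade.
Most parsimonious ingroup topology: ((Cyanoma,(Bryoodon,Aelodon)),Ceratella).
Aelodon and Bryoodon share a more recent common ancestor with each other than either does with Ceratella, so Ceratella is the least closely related of the three.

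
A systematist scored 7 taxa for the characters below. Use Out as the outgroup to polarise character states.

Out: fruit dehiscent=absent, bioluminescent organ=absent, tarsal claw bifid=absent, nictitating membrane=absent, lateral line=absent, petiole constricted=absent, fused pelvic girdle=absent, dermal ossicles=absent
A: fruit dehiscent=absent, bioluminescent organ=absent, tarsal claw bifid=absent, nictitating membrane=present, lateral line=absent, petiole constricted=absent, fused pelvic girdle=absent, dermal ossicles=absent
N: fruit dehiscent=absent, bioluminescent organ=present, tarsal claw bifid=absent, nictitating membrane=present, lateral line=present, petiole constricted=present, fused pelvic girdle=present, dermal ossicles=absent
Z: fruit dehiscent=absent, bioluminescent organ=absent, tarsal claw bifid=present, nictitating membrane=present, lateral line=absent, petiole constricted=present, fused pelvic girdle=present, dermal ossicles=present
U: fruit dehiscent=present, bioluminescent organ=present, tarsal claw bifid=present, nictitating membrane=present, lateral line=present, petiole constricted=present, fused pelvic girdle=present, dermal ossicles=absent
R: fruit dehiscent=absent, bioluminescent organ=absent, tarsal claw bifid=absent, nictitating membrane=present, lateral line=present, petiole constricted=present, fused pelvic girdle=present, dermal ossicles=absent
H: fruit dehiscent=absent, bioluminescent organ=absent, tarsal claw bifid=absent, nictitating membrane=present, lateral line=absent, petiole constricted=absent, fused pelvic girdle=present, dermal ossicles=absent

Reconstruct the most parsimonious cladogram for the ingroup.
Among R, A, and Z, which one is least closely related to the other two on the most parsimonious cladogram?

A

The outgroup has state 'absent' for every character, so 'present' is the derived state throughout.
fruit dehiscent (derived state 'present') is unique to U (autapomorphy; uninformative for grouping).
bioluminescent organ: derived state 'present' in N and U only — synapomorphy for {N, U}.
tarsal claw bifid (state 'present') occurs in U and Z but conflicts with the nesting implied by the other characters — most parsimoniously interpreted as homoplasy.
All ingroup taxa share the derived state 'present' for nictitating membrane; it defines the ingroup but does not resolve relationships within it.
lateral line: derived state 'present' in N, R, and U only — synapomorphy for {N, R, U}.
Only N, R, U, and Z show the derived state 'present' for petiole constricted, supporting them as a clade.
fused pelvic girdle (derived state 'present') is shared by H, N, R, U, and Z — a synapomorphy uniting that clade.
dermal ossicles: derived state 'present' in Z only — an autapomorphy, so it tells us nothing about relationships among taxa.
Most parsimonious ingroup topology: (A,((((N,U),R),Z),H)).
Z and R share a more recent common ancestor with each other than either does with A, so A is the least closely related of the three.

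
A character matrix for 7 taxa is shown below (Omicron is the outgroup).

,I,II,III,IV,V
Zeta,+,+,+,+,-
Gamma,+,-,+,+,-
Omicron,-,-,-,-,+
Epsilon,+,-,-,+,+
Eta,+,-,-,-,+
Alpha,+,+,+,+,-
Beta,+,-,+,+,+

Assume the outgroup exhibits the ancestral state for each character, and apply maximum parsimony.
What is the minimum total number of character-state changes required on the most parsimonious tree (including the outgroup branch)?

Character polarity is set by the outgroup: the derived state is whichever differs from the outgroup's state, so for V the derived state is '-', and for the remaining characters it is '+'.
All ingroup taxa share the derived state '+' for I; it defines the ingroup but does not resolve relationships within it.
II: derived state '+' in Alpha and Zeta only — synapomorphy for {Alpha, Zeta}.
Only Alpha, Beta, Gamma, and Zeta show the derived state '+' for III, supporting them as a clade.
IV: derived state '+' in Alpha, Beta, Epsilon, Gamma, and Zeta only — synapomorphy for {Alpha, Beta, Epsilon, Gamma, Zeta}.
V: derived state '-' in Alpha, Gamma, and Zeta only — synapomorphy for {Alpha, Gamma, Zeta}.
Most parsimonious ingroup topology: ((((Gamma,(Zeta,Alpha)),Beta),Epsilon),Eta).
Changes per character on this tree: I: 1; II: 1; III: 1; IV: 1; V: 1.
Total = 5.

5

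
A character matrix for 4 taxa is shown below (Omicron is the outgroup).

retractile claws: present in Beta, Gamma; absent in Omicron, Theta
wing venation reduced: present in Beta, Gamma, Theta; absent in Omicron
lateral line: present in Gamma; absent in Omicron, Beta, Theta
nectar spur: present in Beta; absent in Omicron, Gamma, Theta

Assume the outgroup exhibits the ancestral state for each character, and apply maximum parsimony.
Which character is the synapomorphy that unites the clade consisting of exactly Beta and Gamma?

The outgroup has state 'absent' for every character, so 'present' is the derived state throughout.
retractile claws: derived state 'present' in Beta and Gamma only — synapomorphy for {Beta, Gamma}.
All ingroup taxa share the derived state 'present' for wing venation reduced; it defines the ingroup but does not resolve relationships within it.
lateral line (derived state 'present') is unique to Gamma (autapomorphy; uninformative for grouping).
nectar spur (derived state 'present') is unique to Beta (autapomorphy; uninformative for grouping).
Most parsimonious ingroup topology: ((Gamma,Beta),Theta).
The clade {Beta, Gamma} is supported by retractile claws: its derived state 'present' occurs in exactly those taxa and in no other taxon (including the outgroup).

retractile claws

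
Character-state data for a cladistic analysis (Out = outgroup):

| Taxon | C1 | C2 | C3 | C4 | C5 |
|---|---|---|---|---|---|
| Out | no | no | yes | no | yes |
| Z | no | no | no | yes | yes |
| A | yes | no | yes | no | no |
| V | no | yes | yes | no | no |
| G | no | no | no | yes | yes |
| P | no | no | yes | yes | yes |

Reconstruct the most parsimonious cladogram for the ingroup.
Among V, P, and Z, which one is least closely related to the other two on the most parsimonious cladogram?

Character polarity is set by the outgroup: the derived state is whichever differs from the outgroup's state, so for C3, C5 the derived state is 'no', and for the remaining characters it is 'yes'.
C1 (derived state 'yes') is unique to A (autapomorphy; uninformative for grouping).
C2: derived state 'yes' in V only — an autapomorphy, so it tells us nothing about relationships among taxa.
C3: derived state 'no' in G and Z only — synapomorphy for {G, Z}.
C4: derived state 'yes' in G, P, and Z only — synapomorphy for {G, P, Z}.
C5: derived state 'no' in A and V only — synapomorphy for {A, V}.
Most parsimonious ingroup topology: (((Z,G),P),(A,V)).
Z and P share a more recent common ancestor with each other than either does with V, so V is the least closely related of the three.

V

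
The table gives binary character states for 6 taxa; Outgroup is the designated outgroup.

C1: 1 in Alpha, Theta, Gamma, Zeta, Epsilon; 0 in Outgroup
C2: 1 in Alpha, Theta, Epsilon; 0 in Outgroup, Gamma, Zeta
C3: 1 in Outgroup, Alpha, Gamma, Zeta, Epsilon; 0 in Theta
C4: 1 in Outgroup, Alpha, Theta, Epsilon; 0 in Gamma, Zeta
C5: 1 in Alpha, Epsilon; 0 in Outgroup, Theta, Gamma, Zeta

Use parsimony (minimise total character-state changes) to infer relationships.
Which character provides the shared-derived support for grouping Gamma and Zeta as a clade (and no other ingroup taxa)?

Character polarity is set by the outgroup: the derived state is whichever differs from the outgroup's state, so for C3, C4 the derived state is '0', and for the remaining characters it is '1'.
C1 (derived state '1') is shared by all ingroup taxa — unites the whole ingroup.
C2: derived state '1' in Alpha, Epsilon, and Theta only — synapomorphy for {Alpha, Epsilon, Theta}.
C3: derived state '0' in Theta only — an autapomorphy, so it tells us nothing about relationships among taxa.
Only Gamma and Zeta show the derived state '0' for C4, supporting them as a clade.
C5 (derived state '1') is shared by Alpha and Epsilon — a synapomorphy uniting that clade.
Most parsimonious ingroup topology: (((Alpha,Epsilon),Theta),(Gamma,Zeta)).
The clade {Gamma, Zeta} is supported by C4: its derived state '0' occurs in exactly those taxa and in no other taxon (including the outgroup).

C4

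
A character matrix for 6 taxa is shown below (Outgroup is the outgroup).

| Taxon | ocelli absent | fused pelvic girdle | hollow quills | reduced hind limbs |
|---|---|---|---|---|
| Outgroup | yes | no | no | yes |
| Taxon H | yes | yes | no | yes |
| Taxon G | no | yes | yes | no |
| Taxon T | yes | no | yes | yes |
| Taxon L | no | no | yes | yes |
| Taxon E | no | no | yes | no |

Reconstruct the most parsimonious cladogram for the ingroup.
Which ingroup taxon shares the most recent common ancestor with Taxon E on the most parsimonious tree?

Character polarity is set by the outgroup: the derived state is whichever differs from the outgroup's state, so for ocelli absent, reduced hind limbs the derived state is 'no', and for the remaining characters it is 'yes'.
Only Taxon E, Taxon G, and Taxon L show the derived state 'no' for ocelli absent, supporting them as a clade.
fused pelvic girdle groups Taxon G and Taxon H, which is incompatible with the clades supported by the remaining characters; treating it as convergent (homoplasy) costs fewer steps than any alternative tree.
hollow quills (derived state 'yes') is shared by Taxon E, Taxon G, Taxon L, and Taxon T — a synapomorphy uniting that clade.
reduced hind limbs: derived state 'no' in Taxon E and Taxon G only — synapomorphy for {Taxon E, Taxon G}.
Most parsimonious ingroup topology: (Taxon H,(((Taxon G,Taxon E),Taxon L),Taxon T)).
Taxon E and Taxon G form a cherry on this tree, so they are sister taxa.

Taxon G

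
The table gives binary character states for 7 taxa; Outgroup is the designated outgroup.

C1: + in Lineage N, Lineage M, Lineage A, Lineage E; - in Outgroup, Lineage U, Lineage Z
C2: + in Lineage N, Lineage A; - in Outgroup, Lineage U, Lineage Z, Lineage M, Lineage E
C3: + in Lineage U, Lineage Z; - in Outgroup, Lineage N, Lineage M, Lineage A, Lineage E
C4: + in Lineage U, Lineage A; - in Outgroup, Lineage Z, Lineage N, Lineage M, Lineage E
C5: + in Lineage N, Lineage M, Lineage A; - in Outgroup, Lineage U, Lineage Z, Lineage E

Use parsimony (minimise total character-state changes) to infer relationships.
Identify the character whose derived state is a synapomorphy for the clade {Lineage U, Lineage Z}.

C3

The outgroup has state '-' for every character, so '+' is the derived state throughout.
C1 (derived state '+') is shared by Lineage A, Lineage E, Lineage M, and Lineage N — a synapomorphy uniting that clade.
C2: derived state '+' in Lineage A and Lineage N only — synapomorphy for {Lineage A, Lineage N}.
C3 (derived state '+') is shared by Lineage U and Lineage Z — a synapomorphy uniting that clade.
C4 groups Lineage A and Lineage U, which is incompatible with the clades supported by the remaining characters; treating it as convergent (homoplasy) costs fewer steps than any alternative tree.
C5 (derived state '+') is shared by Lineage A, Lineage M, and Lineage N — a synapomorphy uniting that clade.
Most parsimonious ingroup topology: ((Lineage U,Lineage Z),(((Lineage N,Lineage A),Lineage M),Lineage E)).
The clade {Lineage U, Lineage Z} is supported by C3: its derived state '+' occurs in exactly those taxa and in no other taxon (including the outgroup).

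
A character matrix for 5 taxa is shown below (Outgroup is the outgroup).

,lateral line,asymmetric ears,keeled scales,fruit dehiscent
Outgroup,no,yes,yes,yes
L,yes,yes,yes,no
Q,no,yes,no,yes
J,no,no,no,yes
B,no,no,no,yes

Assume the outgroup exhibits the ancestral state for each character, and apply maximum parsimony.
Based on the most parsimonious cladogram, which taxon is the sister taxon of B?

Character polarity is set by the outgroup: the derived state is whichever differs from the outgroup's state, so for asymmetric ears, keeled scales, fruit dehiscent the derived state is 'no', and for the remaining characters it is 'yes'.
lateral line (derived state 'yes') is unique to L (autapomorphy; uninformative for grouping).
asymmetric ears (derived state 'no') is shared by B and J — a synapomorphy uniting that clade.
keeled scales: derived state 'no' in B, J, and Q only — synapomorphy for {B, J, Q}.
fruit dehiscent: derived state 'no' in L only — an autapomorphy, so it tells us nothing about relationships among taxa.
Most parsimonious ingroup topology: ((Q,(B,J)),L).
B and J form a cherry on this tree, so they are sister taxa.

J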